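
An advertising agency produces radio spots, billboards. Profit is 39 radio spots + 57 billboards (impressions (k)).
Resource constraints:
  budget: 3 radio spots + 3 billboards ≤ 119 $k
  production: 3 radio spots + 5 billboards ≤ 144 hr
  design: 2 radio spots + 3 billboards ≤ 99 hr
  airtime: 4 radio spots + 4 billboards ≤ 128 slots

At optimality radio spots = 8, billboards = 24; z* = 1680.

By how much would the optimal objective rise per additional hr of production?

9

Binding: production and airtime. Non-binding: budget (23 unused), design (11 unused).
By complementary slackness, y = 0 for the non-binding constraints.
Dual feasibility on the basic columns requires 3·y_production + 4·y_airtime = 39, 5·y_production + 4·y_airtime = 57.
→ y_production = 9 and y_airtime = 3.
Shadow price of production = 9.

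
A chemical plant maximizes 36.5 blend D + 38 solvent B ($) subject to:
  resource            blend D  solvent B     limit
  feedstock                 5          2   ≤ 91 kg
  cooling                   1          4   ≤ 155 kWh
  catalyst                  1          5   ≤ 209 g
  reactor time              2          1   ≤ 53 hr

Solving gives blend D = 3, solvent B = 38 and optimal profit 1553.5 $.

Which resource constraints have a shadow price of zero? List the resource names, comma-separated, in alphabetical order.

catalyst, reactor time

feedstock: 91/91 (binding)
cooling: 155/155 (binding)
catalyst: 193/209 (slack 16)
reactor time: 44/53 (slack 9)
By complementary slackness, a constraint with positive slack has shadow price 0 → catalyst, reactor time.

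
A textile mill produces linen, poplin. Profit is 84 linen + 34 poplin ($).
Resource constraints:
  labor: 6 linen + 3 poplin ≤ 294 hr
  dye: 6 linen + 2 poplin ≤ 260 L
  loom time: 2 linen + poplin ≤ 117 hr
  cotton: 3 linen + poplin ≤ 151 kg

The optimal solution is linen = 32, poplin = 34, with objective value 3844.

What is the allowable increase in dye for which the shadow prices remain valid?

34

Binding constraints: labor, dye. The basis is B = [[6,3],[6,2]] with det -6.
Per unit increase in dye, x* moves by d = (0.5, -1).
The basis stays optimal until poplin reaches 0; allowable increase = 34 L.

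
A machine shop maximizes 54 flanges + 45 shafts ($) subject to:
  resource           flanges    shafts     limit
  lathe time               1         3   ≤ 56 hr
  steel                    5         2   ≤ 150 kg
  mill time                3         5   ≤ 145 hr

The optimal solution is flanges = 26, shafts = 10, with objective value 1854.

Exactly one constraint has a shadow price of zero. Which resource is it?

lathe time: 56/56 (binding)
steel: 150/150 (binding)
mill time: 128/145 (slack 17)
By complementary slackness, a constraint with positive slack has shadow price 0 → mill time.

mill time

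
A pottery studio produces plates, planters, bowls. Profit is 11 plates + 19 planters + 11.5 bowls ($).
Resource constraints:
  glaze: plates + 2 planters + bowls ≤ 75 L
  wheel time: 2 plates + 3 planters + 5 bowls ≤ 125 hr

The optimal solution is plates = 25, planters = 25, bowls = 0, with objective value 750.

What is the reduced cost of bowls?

Both glaze and wheel time are binding at x*.
The binding rows give the dual system: 1·y_glaze + 2·y_wheel time = 11 and 2·y_glaze + 3·y_wheel time = 19.
This yields shadow prices y_glaze = 5, y_wheel time = 3.
Reduced cost of bowls: c₃ − yᵀa₃ = 11.5 − (5·1 + 3·5) = 11.5 − 20 = -8.5.

-8.5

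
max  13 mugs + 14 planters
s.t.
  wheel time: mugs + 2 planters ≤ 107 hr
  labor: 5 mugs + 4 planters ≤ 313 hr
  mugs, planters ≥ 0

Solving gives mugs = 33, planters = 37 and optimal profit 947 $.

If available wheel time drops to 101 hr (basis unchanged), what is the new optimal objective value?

929

Check each constraint at x*: wheel time 107/107 (tight); labor 313/313 (tight).
The binding rows give the dual system: 1·y_wheel time + 5·y_labor = 13 and 2·y_wheel time + 4·y_labor = 14.
This yields shadow prices y_wheel time = 3, y_labor = 2.
Δz = y_wheel time·Δb = 3 × (-6) = -18, so new z* = 947 − 18 = 929.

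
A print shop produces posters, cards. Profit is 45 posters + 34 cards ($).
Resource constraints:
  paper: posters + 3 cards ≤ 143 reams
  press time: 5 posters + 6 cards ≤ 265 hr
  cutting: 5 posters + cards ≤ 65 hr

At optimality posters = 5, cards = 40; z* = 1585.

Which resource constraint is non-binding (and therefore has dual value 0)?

paper

paper: 125/143 (slack 18)
press time: 265/265 (binding)
cutting: 65/65 (binding)
By complementary slackness, a constraint with positive slack has shadow price 0 → paper.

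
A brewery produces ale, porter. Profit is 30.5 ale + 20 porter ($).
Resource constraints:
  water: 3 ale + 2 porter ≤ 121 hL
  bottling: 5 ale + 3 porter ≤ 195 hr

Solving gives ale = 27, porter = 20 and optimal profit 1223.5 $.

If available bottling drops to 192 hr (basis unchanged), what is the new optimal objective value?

1220.5

Check each constraint at x*: water 121/121 (tight); bottling 195/195 (tight).
From A_Bᵀ y = c: 3·y_water + 5·y_bottling = 30.5; 2·y_water + 3·y_bottling = 20.
This yields shadow prices y_water = 8.5, y_bottling = 1.
Δz = y_bottling·Δb = 1 × (-3) = -3, so new z* = 1223.5 − 3 = 1220.5.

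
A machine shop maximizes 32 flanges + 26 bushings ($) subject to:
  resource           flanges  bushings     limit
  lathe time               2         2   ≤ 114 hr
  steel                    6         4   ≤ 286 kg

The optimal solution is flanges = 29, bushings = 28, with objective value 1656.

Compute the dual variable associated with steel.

3

Check each constraint at x*: lathe time 114/114 (tight); steel 286/286 (tight).
Dual feasibility on the basic columns requires 2·y_lathe time + 6·y_steel = 32, 2·y_lathe time + 4·y_steel = 26.
→ y_lathe time = 7 and y_steel = 3.
Shadow price of steel = 3.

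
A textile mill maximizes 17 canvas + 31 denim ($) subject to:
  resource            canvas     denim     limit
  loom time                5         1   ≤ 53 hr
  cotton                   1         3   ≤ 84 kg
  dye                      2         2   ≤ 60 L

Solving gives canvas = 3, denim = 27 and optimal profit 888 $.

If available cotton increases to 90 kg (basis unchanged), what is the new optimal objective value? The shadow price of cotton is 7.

930

Δb = 6, so new z* = 888 + (7)·(6) = 888 + 42 = 930.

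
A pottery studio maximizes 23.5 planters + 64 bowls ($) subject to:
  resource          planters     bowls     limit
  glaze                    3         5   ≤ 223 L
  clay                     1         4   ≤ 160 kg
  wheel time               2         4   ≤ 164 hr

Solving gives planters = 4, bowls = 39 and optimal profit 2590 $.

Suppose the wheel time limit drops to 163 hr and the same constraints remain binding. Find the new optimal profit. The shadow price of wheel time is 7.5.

Δb = -1, so new z* = 2590 + (7.5)·(-1) = 2590 − 7.5 = 2582.5.

2582.5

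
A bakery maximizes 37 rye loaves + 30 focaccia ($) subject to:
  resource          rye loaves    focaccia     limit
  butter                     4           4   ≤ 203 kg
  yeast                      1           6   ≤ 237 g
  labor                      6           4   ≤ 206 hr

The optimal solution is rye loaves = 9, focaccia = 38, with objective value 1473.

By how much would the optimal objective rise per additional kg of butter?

Binding: yeast and labor. Non-binding: butter (15 unused).
Since butter is not tight, its dual is 0.
From A_Bᵀ y = c: 1·y_yeast + 6·y_labor = 37; 6·y_yeast + 4·y_labor = 30.
This yields shadow prices y_yeast = 1, y_labor = 6.
Shadow price of butter = 0.

0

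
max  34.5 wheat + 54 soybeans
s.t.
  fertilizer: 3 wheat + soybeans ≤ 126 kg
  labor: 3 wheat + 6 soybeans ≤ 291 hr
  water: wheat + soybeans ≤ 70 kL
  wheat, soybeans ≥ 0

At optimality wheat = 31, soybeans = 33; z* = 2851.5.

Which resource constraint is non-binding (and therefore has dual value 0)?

water

fertilizer: 126/126 (binding)
labor: 291/291 (binding)
water: 64/70 (slack 6)
By complementary slackness, a constraint with positive slack has shadow price 0 → water.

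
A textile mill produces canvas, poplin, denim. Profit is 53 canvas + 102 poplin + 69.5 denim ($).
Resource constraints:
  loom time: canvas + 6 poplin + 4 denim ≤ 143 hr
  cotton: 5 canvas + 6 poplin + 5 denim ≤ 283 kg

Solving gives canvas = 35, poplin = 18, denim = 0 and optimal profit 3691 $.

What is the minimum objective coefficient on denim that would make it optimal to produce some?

Check each constraint at x*: loom time 143/143 (tight); cotton 283/283 (tight).
From A_Bᵀ y = c: 1·y_loom time + 5·y_cotton = 53; 6·y_loom time + 6·y_cotton = 102.
This yields shadow prices y_loom time = 8, y_cotton = 9.
denim enters the basis when its profit ≥ yᵀa₃ = 8·4 + 9·5 = 77.

77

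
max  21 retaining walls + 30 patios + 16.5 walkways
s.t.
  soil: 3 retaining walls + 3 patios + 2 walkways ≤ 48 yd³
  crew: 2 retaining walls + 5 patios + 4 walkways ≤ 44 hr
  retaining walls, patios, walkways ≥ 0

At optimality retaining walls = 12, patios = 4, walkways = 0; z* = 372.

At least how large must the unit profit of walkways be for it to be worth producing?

Check each constraint at x*: soil 48/48 (tight); crew 44/44 (tight).
Dual feasibility on the basic columns requires 3·y_soil + 2·y_crew = 21, 3·y_soil + 5·y_crew = 30.
Solving: y_soil = 5, y_crew = 3.
walkways enters the basis when its profit ≥ yᵀa₃ = 5·2 + 3·4 = 22.

22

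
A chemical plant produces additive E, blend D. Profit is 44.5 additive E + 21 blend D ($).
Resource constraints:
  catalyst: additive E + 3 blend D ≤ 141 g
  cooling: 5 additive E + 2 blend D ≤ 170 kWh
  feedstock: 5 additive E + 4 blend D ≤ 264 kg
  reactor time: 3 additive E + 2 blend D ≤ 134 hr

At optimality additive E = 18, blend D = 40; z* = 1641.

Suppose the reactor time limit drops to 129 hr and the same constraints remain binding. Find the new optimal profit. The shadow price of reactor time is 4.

1621

Δb = -5, so new z* = 1641 + (4)·(-5) = 1641 − 20 = 1621.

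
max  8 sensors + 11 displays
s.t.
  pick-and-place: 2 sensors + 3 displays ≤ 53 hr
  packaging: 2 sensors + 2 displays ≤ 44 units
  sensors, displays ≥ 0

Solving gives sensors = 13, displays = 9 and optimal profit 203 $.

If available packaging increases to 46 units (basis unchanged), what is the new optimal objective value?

At the optimum: pick-and-place uses 53 of 53 (binding); packaging uses 44 of 44 (binding).
The binding rows give the dual system: 2·y_pick-and-place + 2·y_packaging = 8 and 3·y_pick-and-place + 2·y_packaging = 11.
Solving: y_pick-and-place = 3, y_packaging = 1.
Δz = y_packaging·Δb = 1 × (2) = 2, so new z* = 203 + 2 = 205.

205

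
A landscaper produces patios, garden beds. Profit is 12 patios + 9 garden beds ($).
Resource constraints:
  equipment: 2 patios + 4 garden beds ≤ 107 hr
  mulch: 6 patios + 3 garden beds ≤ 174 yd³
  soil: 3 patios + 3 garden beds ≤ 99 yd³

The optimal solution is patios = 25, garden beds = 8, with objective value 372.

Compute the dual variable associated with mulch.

1

At the optimum: equipment uses 82 of 107 (slack = 25); mulch uses 174 of 174 (binding); soil uses 99 of 99 (binding).
Since equipment is not tight, its dual is 0.
The binding rows give the dual system: 6·y_mulch + 3·y_soil = 12 and 3·y_mulch + 3·y_soil = 9.
→ y_mulch = 1 and y_soil = 2.
Shadow price of mulch = 1.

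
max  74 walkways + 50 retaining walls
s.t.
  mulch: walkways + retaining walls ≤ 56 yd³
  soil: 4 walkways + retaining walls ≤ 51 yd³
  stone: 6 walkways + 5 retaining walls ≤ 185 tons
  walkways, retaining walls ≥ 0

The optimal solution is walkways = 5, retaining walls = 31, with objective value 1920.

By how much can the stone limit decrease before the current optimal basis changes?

108.5

Binding constraints: soil, stone. The basis is B = [[4,1],[6,5]] with det 14.
Per unit decrease in stone, x* moves by d = (0.0714, -0.2857).
The basis stays optimal until retaining walls reaches 0; allowable decrease = 108.5 tons.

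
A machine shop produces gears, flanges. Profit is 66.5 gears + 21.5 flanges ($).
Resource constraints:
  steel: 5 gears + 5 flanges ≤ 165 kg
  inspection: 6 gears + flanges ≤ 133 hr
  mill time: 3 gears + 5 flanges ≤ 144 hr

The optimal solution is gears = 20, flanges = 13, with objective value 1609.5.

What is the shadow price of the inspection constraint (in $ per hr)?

Check each constraint at x*: steel 165/165 (tight); inspection 133/133 (tight); mill time 125/144 (slack 19).
By complementary slackness, y = 0 for the non-binding constraint.
From A_Bᵀ y = c: 5·y_steel + 6·y_inspection = 66.5; 5·y_steel + 1·y_inspection = 21.5.
→ y_steel = 2.5 and y_inspection = 9.
Shadow price of inspection = 9.

9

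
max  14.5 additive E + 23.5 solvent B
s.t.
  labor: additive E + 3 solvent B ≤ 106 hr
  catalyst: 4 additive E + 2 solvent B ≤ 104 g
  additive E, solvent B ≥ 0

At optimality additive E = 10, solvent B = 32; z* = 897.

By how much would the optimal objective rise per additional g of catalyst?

2

Both labor and catalyst are binding at x*.
The binding rows give the dual system: 1·y_labor + 4·y_catalyst = 14.5 and 3·y_labor + 2·y_catalyst = 23.5.
→ y_labor = 6.5 and y_catalyst = 2.
Shadow price of catalyst = 2.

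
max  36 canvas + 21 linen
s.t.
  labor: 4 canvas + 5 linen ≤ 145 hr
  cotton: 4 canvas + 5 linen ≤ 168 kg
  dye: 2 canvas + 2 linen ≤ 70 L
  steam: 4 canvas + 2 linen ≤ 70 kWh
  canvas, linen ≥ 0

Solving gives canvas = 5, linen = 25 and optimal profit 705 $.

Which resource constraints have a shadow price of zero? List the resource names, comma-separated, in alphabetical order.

cotton, dye

labor: 145/145 (binding)
cotton: 145/168 (slack 23)
dye: 60/70 (slack 10)
steam: 70/70 (binding)
By complementary slackness, a constraint with positive slack has shadow price 0 → cotton, dye.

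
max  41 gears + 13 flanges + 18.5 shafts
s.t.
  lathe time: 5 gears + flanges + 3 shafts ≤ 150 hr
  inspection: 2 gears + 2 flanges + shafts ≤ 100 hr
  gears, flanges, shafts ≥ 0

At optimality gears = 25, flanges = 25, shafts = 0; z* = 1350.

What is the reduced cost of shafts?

-5.5

At the optimum: lathe time uses 150 of 150 (binding); inspection uses 100 of 100 (binding).
Dual feasibility on the basic columns requires 5·y_lathe time + 2·y_inspection = 41, 1·y_lathe time + 2·y_inspection = 13.
→ y_lathe time = 7 and y_inspection = 3.
Reduced cost of shafts: c₃ − yᵀa₃ = 18.5 − (7·3 + 3·1) = 18.5 − 24 = -5.5.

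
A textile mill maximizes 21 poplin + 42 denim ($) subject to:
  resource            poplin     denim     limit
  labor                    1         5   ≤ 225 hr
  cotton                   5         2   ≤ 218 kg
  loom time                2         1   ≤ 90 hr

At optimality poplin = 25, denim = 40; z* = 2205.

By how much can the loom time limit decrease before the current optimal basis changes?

Binding constraints: labor, loom time. The basis is B = [[1,5],[2,1]] with det -9.
Per unit decrease in loom time, x* moves by d = (-0.5556, 0.1111).
The basis stays optimal until poplin reaches 0; allowable decrease = 45 hr.

45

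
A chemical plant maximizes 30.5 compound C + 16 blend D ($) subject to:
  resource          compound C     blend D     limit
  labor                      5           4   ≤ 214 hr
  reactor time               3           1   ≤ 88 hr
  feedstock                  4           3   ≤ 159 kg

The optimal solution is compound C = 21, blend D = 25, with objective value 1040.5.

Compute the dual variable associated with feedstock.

3.5

At the optimum: labor uses 205 of 214 (slack = 9); reactor time uses 88 of 88 (binding); feedstock uses 159 of 159 (binding).
By complementary slackness, y = 0 for the non-binding constraint.
Dual feasibility on the basic columns requires 3·y_reactor time + 4·y_feedstock = 30.5, 1·y_reactor time + 3·y_feedstock = 16.
→ y_reactor time = 5.5 and y_feedstock = 3.5.
Shadow price of feedstock = 3.5.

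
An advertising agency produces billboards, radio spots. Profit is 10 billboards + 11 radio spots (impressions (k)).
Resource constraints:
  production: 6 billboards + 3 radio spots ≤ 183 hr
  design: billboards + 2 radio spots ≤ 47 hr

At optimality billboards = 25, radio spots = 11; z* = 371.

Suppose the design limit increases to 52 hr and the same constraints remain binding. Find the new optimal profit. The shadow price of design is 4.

391

Δb = 5, so new z* = 371 + (4)·(5) = 371 + 20 = 391.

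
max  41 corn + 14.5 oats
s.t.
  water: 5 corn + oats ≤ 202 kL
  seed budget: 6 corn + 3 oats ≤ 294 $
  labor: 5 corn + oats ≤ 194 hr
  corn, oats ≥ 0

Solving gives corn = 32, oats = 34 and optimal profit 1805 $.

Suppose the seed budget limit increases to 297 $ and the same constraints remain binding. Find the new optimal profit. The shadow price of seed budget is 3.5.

1815.5

Δb = 3, so new z* = 1805 + (3.5)·(3) = 1805 + 10.5 = 1815.5.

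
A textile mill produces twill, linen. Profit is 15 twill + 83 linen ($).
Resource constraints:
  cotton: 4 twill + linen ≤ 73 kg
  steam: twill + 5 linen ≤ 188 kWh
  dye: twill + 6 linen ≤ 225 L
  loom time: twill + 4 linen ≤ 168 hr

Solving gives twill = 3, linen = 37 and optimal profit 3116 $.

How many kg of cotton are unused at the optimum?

24

cotton used = 4·3 + 1·37 = 49; slack = 73 − 49 = 24.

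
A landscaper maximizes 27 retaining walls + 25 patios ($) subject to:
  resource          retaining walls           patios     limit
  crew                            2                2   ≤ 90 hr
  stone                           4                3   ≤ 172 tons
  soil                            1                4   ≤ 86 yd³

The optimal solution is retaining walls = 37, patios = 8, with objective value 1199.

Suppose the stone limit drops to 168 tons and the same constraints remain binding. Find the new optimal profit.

1191

Check each constraint at x*: crew 90/90 (tight); stone 172/172 (tight); soil 69/86 (slack 17).
Since soil is not tight, its dual is 0.
Dual feasibility on the basic columns requires 2·y_crew + 4·y_stone = 27, 2·y_crew + 3·y_stone = 25.
→ y_crew = 9.5 and y_stone = 2.
Δz = y_stone·Δb = 2 × (-4) = -8, so new z* = 1199 − 8 = 1191.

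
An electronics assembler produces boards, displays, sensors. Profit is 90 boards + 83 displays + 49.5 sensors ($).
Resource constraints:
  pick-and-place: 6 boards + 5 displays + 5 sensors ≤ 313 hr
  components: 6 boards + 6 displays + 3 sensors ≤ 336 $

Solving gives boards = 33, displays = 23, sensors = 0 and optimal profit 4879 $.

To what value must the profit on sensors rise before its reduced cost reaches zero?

59

At the optimum: pick-and-place uses 313 of 313 (binding); components uses 336 of 336 (binding).
The binding rows give the dual system: 6·y_pick-and-place + 6·y_components = 90 and 5·y_pick-and-place + 6·y_components = 83.
Solving: y_pick-and-place = 7, y_components = 8.
sensors enters the basis when its profit ≥ yᵀa₃ = 7·5 + 8·3 = 59.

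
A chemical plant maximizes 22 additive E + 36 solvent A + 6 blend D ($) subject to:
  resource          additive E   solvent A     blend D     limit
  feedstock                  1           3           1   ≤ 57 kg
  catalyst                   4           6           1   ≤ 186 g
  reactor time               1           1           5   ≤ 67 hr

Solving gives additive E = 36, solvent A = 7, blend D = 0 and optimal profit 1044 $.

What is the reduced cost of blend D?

-1

Binding: feedstock and catalyst. Non-binding: reactor time (24 unused).
Since reactor time is not tight, its dual is 0.
Dual feasibility on the basic columns requires 1·y_feedstock + 4·y_catalyst = 22, 3·y_feedstock + 6·y_catalyst = 36.
This yields shadow prices y_feedstock = 2, y_catalyst = 5.
Reduced cost of blend D: c₃ − yᵀa₃ = 6 − (2·1 + 5·1) = 6 − 7 = -1.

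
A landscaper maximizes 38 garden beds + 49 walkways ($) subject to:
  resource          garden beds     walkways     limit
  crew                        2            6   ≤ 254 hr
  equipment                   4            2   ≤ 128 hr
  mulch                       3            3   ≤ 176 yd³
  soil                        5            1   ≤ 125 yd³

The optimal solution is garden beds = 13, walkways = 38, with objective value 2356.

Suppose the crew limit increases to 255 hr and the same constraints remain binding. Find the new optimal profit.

Binding: crew and equipment. Non-binding: mulch (23 unused), soil (22 unused).
By complementary slackness, y = 0 for the non-binding constraints.
From A_Bᵀ y = c: 2·y_crew + 4·y_equipment = 38; 6·y_crew + 2·y_equipment = 49.
Solving: y_crew = 6, y_equipment = 6.5.
Δz = y_crew·Δb = 6 × (1) = 6, so new z* = 2356 + 6 = 2362.

2362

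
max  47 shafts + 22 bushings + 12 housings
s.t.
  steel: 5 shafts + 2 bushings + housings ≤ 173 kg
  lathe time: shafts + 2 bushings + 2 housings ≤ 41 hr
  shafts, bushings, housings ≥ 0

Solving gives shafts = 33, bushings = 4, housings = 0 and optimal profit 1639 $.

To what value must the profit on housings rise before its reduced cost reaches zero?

13

Both steel and lathe time are binding at x*.
The binding rows give the dual system: 5·y_steel + 1·y_lathe time = 47 and 2·y_steel + 2·y_lathe time = 22.
This yields shadow prices y_steel = 9, y_lathe time = 2.
housings enters the basis when its profit ≥ yᵀa₃ = 9·1 + 2·2 = 13.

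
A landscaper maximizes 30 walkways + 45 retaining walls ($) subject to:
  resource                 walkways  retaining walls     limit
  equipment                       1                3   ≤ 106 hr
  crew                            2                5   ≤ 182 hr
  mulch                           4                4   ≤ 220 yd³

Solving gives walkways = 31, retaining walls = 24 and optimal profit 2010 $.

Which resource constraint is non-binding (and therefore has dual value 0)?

equipment: 103/106 (slack 3)
crew: 182/182 (binding)
mulch: 220/220 (binding)
By complementary slackness, a constraint with positive slack has shadow price 0 → equipment.

equipment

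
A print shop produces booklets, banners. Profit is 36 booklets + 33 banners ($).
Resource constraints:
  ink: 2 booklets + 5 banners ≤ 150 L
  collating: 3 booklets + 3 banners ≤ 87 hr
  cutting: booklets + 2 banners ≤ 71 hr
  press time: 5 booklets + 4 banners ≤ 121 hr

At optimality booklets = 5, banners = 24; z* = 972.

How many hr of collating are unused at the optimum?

0

collating used = 3·5 + 3·24 = 87; slack = 87 − 87 = 0.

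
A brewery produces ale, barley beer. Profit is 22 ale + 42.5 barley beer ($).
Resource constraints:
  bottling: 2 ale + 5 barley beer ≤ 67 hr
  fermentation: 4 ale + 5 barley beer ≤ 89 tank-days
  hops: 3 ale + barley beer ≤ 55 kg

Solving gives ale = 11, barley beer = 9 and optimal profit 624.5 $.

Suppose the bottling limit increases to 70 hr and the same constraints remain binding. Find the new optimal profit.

At the optimum: bottling uses 67 of 67 (binding); fermentation uses 89 of 89 (binding); hops uses 42 of 55 (slack = 13).
Since hops is not tight, its dual is 0.
The binding rows give the dual system: 2·y_bottling + 4·y_fermentation = 22 and 5·y_bottling + 5·y_fermentation = 42.5.
This yields shadow prices y_bottling = 6, y_fermentation = 2.5.
Δz = y_bottling·Δb = 6 × (3) = 18, so new z* = 624.5 + 18 = 642.5.

642.5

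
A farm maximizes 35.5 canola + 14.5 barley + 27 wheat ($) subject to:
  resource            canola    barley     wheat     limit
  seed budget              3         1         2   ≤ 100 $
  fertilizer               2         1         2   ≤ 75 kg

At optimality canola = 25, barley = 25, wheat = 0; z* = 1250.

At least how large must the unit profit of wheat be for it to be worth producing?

Both seed budget and fertilizer are binding at x*.
Dual feasibility on the basic columns requires 3·y_seed budget + 2·y_fertilizer = 35.5, 1·y_seed budget + 1·y_fertilizer = 14.5.
This yields shadow prices y_seed budget = 6.5, y_fertilizer = 8.
wheat enters the basis when its profit ≥ yᵀa₃ = 6.5·2 + 8·2 = 29.

29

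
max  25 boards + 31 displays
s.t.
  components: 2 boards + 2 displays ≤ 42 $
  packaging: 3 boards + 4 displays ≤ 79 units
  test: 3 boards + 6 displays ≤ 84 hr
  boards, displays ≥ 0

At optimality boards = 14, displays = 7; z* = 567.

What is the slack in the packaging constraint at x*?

packaging used = 3·14 + 4·7 = 70; slack = 79 − 70 = 9.

9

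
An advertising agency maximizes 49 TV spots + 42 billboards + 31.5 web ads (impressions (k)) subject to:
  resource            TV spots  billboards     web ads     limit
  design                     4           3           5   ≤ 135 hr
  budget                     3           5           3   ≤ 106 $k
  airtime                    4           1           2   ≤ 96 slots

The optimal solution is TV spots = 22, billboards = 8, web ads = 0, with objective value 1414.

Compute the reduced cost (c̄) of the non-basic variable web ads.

At the optimum: design uses 112 of 135 (slack = 23); budget uses 106 of 106 (binding); airtime uses 96 of 96 (binding).
By complementary slackness, y = 0 for the non-binding constraint.
Dual feasibility on the basic columns requires 3·y_budget + 4·y_airtime = 49, 5·y_budget + 1·y_airtime = 42.
This yields shadow prices y_budget = 7, y_airtime = 7.
Reduced cost of web ads: c₃ − yᵀa₃ = 31.5 − (7·3 + 7·2) = 31.5 − 35 = -3.5.

-3.5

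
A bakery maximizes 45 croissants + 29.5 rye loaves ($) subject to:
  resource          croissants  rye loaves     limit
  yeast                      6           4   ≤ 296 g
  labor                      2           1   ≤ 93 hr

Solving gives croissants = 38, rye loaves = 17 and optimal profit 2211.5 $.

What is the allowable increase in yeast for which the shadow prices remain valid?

Binding constraints: yeast, labor. The basis is B = [[6,4],[2,1]] with det -2.
Per unit increase in yeast, x* moves by d = (-0.5, 1).
The basis stays optimal until croissants reaches 0; allowable increase = 76 g.

76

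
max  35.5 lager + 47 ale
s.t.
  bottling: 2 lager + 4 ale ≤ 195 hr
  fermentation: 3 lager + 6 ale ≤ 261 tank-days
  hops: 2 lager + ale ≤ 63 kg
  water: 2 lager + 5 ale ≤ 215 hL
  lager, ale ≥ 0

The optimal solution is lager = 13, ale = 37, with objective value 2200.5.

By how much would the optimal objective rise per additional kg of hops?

8

Binding: fermentation and hops. Non-binding: bottling (21 unused), water (4 unused).
By complementary slackness, y = 0 for the non-binding constraints.
From A_Bᵀ y = c: 3·y_fermentation + 2·y_hops = 35.5; 6·y_fermentation + 1·y_hops = 47.
→ y_fermentation = 6.5 and y_hops = 8.
Shadow price of hops = 8.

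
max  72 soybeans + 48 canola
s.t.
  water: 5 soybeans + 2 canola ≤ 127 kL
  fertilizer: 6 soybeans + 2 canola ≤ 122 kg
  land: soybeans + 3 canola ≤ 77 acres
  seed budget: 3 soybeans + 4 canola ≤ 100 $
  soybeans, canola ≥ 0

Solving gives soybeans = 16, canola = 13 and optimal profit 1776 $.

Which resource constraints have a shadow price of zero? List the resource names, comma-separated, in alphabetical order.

water: 106/127 (slack 21)
fertilizer: 122/122 (binding)
land: 55/77 (slack 22)
seed budget: 100/100 (binding)
By complementary slackness, a constraint with positive slack has shadow price 0 → land, water.

land, water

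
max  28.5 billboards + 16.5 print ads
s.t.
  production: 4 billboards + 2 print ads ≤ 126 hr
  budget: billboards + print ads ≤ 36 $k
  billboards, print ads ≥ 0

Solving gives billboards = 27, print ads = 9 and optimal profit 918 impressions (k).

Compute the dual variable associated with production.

Both production and budget are binding at x*.
From A_Bᵀ y = c: 4·y_production + 1·y_budget = 28.5; 2·y_production + 1·y_budget = 16.5.
Solving: y_production = 6, y_budget = 4.5.
Shadow price of production = 6.

6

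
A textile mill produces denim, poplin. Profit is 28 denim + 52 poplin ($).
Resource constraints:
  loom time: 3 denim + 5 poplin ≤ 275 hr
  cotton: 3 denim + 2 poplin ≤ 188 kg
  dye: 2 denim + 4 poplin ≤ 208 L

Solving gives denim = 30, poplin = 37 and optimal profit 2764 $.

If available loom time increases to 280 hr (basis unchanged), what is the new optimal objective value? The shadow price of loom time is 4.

2784

Δb = 5, so new z* = 2764 + (4)·(5) = 2764 + 20 = 2784.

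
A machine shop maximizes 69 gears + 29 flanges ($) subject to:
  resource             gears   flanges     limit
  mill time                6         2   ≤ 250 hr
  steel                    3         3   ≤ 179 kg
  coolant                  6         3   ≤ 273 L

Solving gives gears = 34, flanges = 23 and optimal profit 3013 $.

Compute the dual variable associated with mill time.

5.5

Check each constraint at x*: mill time 250/250 (tight); steel 171/179 (slack 8); coolant 273/273 (tight).
Since steel is not tight, its dual is 0.
The binding rows give the dual system: 6·y_mill time + 6·y_coolant = 69 and 2·y_mill time + 3·y_coolant = 29.
This yields shadow prices y_mill time = 5.5, y_coolant = 6.
Shadow price of mill time = 5.5.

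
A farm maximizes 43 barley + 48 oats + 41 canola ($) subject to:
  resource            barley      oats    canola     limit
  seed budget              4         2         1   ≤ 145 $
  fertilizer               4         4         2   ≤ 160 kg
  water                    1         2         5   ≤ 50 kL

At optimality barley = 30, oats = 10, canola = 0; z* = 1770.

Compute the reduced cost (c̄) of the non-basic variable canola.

-3

At the optimum: seed budget uses 140 of 145 (slack = 5); fertilizer uses 160 of 160 (binding); water uses 50 of 50 (binding).
By complementary slackness, y = 0 for the non-binding constraint.
The binding rows give the dual system: 4·y_fertilizer + 1·y_water = 43 and 4·y_fertilizer + 2·y_water = 48.
This yields shadow prices y_fertilizer = 9.5, y_water = 5.
Reduced cost of canola: c₃ − yᵀa₃ = 41 − (9.5·2 + 5·5) = 41 − 44 = -3.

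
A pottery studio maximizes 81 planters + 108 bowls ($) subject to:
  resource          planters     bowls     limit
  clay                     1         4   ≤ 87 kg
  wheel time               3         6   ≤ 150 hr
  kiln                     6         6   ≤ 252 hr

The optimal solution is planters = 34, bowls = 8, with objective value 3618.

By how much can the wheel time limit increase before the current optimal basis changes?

21

Binding constraints: wheel time, kiln. The basis is B = [[3,6],[6,6]] with det -18.
Per unit increase in wheel time, x* moves by d = (-0.3333, 0.3333).
The basis stays optimal until clay becomes binding; allowable increase = 21 hr.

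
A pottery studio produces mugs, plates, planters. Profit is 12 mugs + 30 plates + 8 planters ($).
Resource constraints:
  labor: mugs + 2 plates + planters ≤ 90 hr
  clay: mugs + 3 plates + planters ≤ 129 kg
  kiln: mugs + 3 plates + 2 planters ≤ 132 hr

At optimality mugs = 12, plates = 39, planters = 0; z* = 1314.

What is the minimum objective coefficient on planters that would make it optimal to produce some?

Check each constraint at x*: labor 90/90 (tight); clay 129/129 (tight); kiln 129/132 (slack 3).
Slack constraints have shadow price 0 (complementary slackness).
The binding rows give the dual system: 1·y_labor + 1·y_clay = 12 and 2·y_labor + 3·y_clay = 30.
Solving: y_labor = 6, y_clay = 6.
planters enters the basis when its profit ≥ yᵀa₃ = 6·1 + 6·1 = 12.

12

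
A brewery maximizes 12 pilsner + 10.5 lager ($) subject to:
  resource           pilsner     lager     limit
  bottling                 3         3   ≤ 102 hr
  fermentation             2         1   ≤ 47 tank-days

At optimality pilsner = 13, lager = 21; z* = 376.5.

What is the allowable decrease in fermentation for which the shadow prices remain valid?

13

Binding constraints: bottling, fermentation. The basis is B = [[3,3],[2,1]] with det -3.
Per unit decrease in fermentation, x* moves by d = (-1, 1).
The basis stays optimal until pilsner reaches 0; allowable decrease = 13 tank-days.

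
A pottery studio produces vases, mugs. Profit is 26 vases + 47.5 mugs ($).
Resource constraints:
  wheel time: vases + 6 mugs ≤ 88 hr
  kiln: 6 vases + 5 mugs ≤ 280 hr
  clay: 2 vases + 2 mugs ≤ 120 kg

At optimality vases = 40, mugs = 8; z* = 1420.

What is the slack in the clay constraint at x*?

clay used = 2·40 + 2·8 = 96; slack = 120 − 96 = 24.

24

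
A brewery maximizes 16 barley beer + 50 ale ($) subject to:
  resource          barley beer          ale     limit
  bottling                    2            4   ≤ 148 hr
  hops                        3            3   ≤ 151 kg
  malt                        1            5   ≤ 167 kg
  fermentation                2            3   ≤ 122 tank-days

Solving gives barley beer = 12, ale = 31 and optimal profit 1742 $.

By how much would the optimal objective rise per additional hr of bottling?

Binding: bottling and malt. Non-binding: hops (22 unused), fermentation (5 unused).
Slack constraints have shadow price 0 (complementary slackness).
The binding rows give the dual system: 2·y_bottling + 1·y_malt = 16 and 4·y_bottling + 5·y_malt = 50.
Solving: y_bottling = 5, y_malt = 6.
Shadow price of bottling = 5.

5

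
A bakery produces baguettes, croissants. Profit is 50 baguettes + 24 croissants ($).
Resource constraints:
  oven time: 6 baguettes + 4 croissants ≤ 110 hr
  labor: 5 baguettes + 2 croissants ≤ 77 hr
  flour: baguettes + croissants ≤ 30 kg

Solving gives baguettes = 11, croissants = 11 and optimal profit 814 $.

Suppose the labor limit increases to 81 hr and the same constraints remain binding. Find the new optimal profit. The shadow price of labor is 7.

Δb = 4, so new z* = 814 + (7)·(4) = 814 + 28 = 842.

842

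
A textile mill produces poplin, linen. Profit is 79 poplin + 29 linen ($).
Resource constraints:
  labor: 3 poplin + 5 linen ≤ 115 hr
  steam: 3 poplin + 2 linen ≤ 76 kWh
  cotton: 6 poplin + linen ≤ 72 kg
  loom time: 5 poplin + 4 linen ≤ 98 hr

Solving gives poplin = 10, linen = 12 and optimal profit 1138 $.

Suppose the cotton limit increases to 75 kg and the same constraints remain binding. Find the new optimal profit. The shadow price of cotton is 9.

1165

Δb = 3, so new z* = 1138 + (9)·(3) = 1138 + 27 = 1165.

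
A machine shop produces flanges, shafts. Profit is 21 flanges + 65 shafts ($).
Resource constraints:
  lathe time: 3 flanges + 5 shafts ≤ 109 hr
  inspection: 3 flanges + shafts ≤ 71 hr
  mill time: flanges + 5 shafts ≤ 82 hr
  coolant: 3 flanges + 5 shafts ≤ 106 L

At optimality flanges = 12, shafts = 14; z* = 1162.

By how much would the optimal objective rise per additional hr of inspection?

0

At the optimum: lathe time uses 106 of 109 (slack = 3); inspection uses 50 of 71 (slack = 21); mill time uses 82 of 82 (binding); coolant uses 106 of 106 (binding).
By complementary slackness, y = 0 for the non-binding constraints.
The binding rows give the dual system: 1·y_mill time + 3·y_coolant = 21 and 5·y_mill time + 5·y_coolant = 65.
This yields shadow prices y_mill time = 9, y_coolant = 4.
Shadow price of inspection = 0.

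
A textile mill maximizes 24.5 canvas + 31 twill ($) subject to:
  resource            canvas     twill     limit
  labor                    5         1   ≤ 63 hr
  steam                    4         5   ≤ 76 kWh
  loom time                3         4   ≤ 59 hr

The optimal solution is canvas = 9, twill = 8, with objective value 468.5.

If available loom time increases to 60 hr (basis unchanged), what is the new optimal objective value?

At the optimum: labor uses 53 of 63 (slack = 10); steam uses 76 of 76 (binding); loom time uses 59 of 59 (binding).
Slack constraints have shadow price 0 (complementary slackness).
From A_Bᵀ y = c: 4·y_steam + 3·y_loom time = 24.5; 5·y_steam + 4·y_loom time = 31.
This yields shadow prices y_steam = 5, y_loom time = 1.5.
Δz = y_loom time·Δb = 1.5 × (1) = 1.5, so new z* = 468.5 + 1.5 = 470.

470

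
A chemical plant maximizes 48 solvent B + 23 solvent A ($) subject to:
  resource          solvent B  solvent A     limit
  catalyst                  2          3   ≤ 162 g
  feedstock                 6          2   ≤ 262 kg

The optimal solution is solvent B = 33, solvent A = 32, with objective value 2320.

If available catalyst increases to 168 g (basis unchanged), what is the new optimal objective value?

2338

Check each constraint at x*: catalyst 162/162 (tight); feedstock 262/262 (tight).
From A_Bᵀ y = c: 2·y_catalyst + 6·y_feedstock = 48; 3·y_catalyst + 2·y_feedstock = 23.
This yields shadow prices y_catalyst = 3, y_feedstock = 7.
Δz = y_catalyst·Δb = 3 × (6) = 18, so new z* = 2320 + 18 = 2338.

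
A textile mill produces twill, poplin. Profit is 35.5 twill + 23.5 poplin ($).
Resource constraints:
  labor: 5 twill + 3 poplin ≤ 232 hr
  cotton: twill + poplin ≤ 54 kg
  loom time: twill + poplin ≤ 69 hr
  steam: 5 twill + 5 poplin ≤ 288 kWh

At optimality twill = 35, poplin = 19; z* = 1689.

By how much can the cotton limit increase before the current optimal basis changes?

Binding constraints: labor, cotton. The basis is B = [[5,3],[1,1]] with det 2.
Per unit increase in cotton, x* moves by d = (-1.5, 2.5).
The basis stays optimal until steam becomes binding; allowable increase = 3.6 kg.

3.6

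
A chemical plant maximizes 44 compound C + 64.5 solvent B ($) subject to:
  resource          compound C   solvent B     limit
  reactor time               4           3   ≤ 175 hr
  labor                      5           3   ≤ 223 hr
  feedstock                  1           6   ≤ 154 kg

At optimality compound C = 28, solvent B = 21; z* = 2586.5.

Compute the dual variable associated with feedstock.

6

Binding: reactor time and feedstock. Non-binding: labor (20 unused).
Since labor is not tight, its dual is 0.
The binding rows give the dual system: 4·y_reactor time + 1·y_feedstock = 44 and 3·y_reactor time + 6·y_feedstock = 64.5.
→ y_reactor time = 9.5 and y_feedstock = 6.
Shadow price of feedstock = 6.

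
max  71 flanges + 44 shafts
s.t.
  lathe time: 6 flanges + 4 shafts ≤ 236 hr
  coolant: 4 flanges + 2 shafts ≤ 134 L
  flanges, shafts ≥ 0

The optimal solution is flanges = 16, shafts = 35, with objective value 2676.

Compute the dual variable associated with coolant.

Check each constraint at x*: lathe time 236/236 (tight); coolant 134/134 (tight).
From A_Bᵀ y = c: 6·y_lathe time + 4·y_coolant = 71; 4·y_lathe time + 2·y_coolant = 44.
This yields shadow prices y_lathe time = 8.5, y_coolant = 5.
Shadow price of coolant = 5.

5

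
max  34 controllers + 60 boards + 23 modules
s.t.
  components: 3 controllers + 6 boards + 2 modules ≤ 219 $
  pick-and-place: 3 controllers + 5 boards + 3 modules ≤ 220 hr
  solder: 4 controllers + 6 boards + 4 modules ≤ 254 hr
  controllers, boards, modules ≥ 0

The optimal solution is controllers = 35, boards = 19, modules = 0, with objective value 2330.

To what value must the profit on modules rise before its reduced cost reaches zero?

Check each constraint at x*: components 219/219 (tight); pick-and-place 200/220 (slack 20); solder 254/254 (tight).
Slack constraints have shadow price 0 (complementary slackness).
The binding rows give the dual system: 3·y_components + 4·y_solder = 34 and 6·y_components + 6·y_solder = 60.
→ y_components = 6 and y_solder = 4.
modules enters the basis when its profit ≥ yᵀa₃ = 6·2 + 4·4 = 28.

28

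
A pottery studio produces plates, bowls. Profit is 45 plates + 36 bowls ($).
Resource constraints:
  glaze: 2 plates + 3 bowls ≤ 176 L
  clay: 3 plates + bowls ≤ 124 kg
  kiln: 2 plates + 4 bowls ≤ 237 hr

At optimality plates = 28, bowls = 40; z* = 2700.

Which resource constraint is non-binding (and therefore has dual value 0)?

kiln

glaze: 176/176 (binding)
clay: 124/124 (binding)
kiln: 216/237 (slack 21)
By complementary slackness, a constraint with positive slack has shadow price 0 → kiln.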